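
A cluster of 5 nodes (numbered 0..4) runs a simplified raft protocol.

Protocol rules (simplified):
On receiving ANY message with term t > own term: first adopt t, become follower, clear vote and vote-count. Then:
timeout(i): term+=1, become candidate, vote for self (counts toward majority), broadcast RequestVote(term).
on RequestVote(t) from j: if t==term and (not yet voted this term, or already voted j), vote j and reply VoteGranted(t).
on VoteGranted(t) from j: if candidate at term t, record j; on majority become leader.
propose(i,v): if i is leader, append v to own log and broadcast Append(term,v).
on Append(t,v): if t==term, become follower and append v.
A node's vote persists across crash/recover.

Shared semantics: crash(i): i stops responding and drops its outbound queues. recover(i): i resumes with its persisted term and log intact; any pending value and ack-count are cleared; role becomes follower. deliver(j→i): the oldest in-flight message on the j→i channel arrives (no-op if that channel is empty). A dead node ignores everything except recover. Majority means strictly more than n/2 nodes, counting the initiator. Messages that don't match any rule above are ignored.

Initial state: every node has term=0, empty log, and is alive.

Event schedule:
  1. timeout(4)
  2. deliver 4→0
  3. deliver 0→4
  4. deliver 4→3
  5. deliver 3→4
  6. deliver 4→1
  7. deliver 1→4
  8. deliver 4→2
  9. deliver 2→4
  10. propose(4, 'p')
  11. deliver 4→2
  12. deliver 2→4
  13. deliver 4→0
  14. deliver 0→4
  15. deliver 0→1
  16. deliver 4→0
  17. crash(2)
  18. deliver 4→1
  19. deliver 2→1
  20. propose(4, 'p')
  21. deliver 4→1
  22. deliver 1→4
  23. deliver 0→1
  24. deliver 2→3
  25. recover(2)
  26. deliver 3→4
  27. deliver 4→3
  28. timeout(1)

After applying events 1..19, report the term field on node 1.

1

[1] timeout(4) → N4(cand t1 [-])
[2] deliver 4→0 → N0(foll t1 [-])
[3] deliver 0→4 → ∅
[4] deliver 4→3 → N3(foll t1 [-])
[5] deliver 3→4 → N4(lead t1 [-])
[6] deliver 4→1 → N1(foll t1 [-])
[7] deliver 1→4 → ∅
[8] deliver 4→2 → N2(foll t1 [-])
[9] deliver 2→4 → ∅
[10] propose(4,'p') → N4(lead t1 [p])
[11] deliver 4→2 → N2(foll t1 [p])
[12] deliver 2→4 → ∅
[13] deliver 4→0 → N0(foll t1 [p])
[14] deliver 0→4 → ∅
[15] deliver 0→1 → ∅
[16] deliver 4→0 → ∅
[17] crash(2) → N2(✗foll t1 [p])
[18] deliver 4→1 → N1(foll t1 [p])
[19] deliver 2→1 → ∅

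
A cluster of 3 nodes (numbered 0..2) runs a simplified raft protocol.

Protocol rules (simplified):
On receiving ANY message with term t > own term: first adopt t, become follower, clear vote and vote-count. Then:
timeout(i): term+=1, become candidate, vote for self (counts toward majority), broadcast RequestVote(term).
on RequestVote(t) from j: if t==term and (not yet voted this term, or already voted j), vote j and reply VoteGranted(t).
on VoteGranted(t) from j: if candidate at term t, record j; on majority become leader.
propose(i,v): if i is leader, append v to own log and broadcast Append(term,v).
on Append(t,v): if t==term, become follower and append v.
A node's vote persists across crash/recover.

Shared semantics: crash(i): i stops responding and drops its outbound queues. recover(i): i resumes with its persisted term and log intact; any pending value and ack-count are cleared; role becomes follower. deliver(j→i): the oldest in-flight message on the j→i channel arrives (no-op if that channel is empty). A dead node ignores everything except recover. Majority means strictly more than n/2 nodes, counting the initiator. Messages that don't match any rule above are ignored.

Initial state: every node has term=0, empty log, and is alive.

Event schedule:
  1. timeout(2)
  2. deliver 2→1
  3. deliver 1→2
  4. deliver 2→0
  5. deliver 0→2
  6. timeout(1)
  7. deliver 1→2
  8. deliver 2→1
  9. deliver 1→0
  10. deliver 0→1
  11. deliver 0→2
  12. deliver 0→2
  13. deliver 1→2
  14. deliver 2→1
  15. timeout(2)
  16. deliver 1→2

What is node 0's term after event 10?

after 1 — timeout(2): n2:cand/t1/[-]
after 2 — deliver 2→1: n1:foll/t1/[-]
after 3 — deliver 1→2: n2:lead/t1/[-]
after 4 — deliver 2→0: n0:foll/t1/[-]
after 5 — deliver 0→2: ·
after 6 — timeout(1): n1:cand/t2/[-]
after 7 — deliver 1→2: n2:foll/t2/[-]
after 8 — deliver 2→1: n1:lead/t2/[-]
after 9 — deliver 1→0: n0:foll/t2/[-]
after 10 — deliver 0→1: ·

2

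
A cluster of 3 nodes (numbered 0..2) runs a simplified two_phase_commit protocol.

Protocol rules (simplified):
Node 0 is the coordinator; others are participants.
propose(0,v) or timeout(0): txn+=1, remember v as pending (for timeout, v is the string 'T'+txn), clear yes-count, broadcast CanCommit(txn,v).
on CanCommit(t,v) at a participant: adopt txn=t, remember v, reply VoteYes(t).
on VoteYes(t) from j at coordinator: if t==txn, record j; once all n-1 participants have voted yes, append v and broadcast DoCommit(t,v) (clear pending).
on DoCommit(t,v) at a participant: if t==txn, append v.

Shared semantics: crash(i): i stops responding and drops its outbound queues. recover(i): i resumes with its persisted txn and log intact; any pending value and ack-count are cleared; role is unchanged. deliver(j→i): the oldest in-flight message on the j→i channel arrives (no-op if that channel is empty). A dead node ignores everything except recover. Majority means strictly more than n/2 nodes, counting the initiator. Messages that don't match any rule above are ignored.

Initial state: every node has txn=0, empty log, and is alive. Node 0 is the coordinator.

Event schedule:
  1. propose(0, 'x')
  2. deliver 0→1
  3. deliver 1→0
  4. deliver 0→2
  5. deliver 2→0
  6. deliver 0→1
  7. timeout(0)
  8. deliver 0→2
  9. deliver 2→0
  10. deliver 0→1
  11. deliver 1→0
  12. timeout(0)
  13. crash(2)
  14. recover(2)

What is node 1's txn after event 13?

step 1 propose(0,'x'): 0={coor,t=1,log=-}
step 2 deliver 0→1: 1={part,t=1,log=-}
step 3 deliver 1→0: —
step 4 deliver 0→2: 2={part,t=1,log=-}
step 5 deliver 2→0: 0={coor,t=1,log=x}
step 6 deliver 0→1: 1={part,t=1,log=x}
step 7 timeout(0): 0={coor,t=2,log=x}
step 8 deliver 0→2: 2={part,t=1,log=x}
step 9 deliver 2→0: —
step 10 deliver 0→1: 1={part,t=2,log=x}
step 11 deliver 1→0: —
step 12 timeout(0): 0={coor,t=3,log=x}
step 13 crash(2): 2={✗part,t=1,log=x}

2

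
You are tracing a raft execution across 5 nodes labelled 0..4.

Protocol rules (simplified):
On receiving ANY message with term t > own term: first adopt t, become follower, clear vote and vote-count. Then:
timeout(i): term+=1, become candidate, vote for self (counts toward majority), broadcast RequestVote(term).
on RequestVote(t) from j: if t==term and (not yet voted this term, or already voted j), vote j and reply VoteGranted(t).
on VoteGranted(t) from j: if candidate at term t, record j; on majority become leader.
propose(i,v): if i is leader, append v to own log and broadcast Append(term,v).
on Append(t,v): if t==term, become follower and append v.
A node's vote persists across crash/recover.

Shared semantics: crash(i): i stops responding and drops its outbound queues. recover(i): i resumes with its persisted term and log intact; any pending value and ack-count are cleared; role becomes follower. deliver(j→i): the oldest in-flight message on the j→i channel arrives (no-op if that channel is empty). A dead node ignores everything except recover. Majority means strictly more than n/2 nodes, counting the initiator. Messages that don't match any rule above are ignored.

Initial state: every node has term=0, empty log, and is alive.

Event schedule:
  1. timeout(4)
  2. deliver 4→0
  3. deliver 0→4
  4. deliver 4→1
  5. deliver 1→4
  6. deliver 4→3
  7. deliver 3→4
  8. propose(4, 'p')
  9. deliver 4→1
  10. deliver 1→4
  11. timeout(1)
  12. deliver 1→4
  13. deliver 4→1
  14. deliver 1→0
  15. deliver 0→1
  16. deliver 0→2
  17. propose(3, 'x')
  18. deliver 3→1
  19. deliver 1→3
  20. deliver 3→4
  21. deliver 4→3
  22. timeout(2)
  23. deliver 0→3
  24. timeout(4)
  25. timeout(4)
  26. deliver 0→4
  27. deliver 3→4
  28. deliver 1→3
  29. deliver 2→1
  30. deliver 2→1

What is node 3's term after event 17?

after 1 — timeout(4): n4:cand/t1/[-]
after 2 — deliver 4→0: n0:foll/t1/[-]
after 3 — deliver 0→4: ·
after 4 — deliver 4→1: n1:foll/t1/[-]
after 5 — deliver 1→4: n4:lead/t1/[-]
after 6 — deliver 4→3: n3:foll/t1/[-]
after 7 — deliver 3→4: ·
after 8 — propose(4,'p'): n4:lead/t1/[p]
after 9 — deliver 4→1: n1:foll/t1/[p]
after 10 — deliver 1→4: ·
after 11 — timeout(1): n1:cand/t2/[p]
after 12 — deliver 1→4: n4:foll/t2/[p]
after 13 — deliver 4→1: ·
after 14 — deliver 1→0: n0:foll/t2/[-]
after 15 — deliver 0→1: n1:lead/t2/[p]
after 16 — deliver 0→2: ·
after 17 — propose(3,'x'): ·

1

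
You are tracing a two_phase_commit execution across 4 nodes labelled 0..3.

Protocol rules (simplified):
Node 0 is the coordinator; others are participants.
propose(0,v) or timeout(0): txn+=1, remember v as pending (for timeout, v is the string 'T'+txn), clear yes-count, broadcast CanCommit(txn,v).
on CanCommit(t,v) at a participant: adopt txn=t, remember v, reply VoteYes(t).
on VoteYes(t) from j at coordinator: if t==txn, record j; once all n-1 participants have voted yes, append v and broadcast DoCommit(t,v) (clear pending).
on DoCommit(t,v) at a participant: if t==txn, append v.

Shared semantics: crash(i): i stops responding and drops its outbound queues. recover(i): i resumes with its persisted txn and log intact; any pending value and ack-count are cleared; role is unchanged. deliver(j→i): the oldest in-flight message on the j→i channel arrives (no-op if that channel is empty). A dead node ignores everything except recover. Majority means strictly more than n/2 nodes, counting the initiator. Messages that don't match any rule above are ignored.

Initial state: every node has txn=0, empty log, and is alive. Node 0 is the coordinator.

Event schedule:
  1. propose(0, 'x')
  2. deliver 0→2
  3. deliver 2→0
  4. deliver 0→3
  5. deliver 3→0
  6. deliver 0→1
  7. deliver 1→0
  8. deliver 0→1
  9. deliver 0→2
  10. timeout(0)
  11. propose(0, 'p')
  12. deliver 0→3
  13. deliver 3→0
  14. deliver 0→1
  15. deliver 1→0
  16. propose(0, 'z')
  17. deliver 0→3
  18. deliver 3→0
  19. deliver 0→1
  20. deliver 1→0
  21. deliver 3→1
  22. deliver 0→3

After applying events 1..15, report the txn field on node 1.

2

e1 propose(0,'x'): 0[coor,t=1,-]
e2 deliver 0→2: 2[part,t=1,-]
e3 deliver 2→0: ·
e4 deliver 0→3: 3[part,t=1,-]
e5 deliver 3→0: ·
e6 deliver 0→1: 1[part,t=1,-]
e7 deliver 1→0: 0[coor,t=1,x]
e8 deliver 0→1: 1[part,t=1,x]
e9 deliver 0→2: 2[part,t=1,x]
e10 timeout(0): 0[coor,t=2,x]
e11 propose(0,'p'): 0[coor,t=3,x]
e12 deliver 0→3: 3[part,t=1,x]
e13 deliver 3→0: ·
e14 deliver 0→1: 1[part,t=2,x]
e15 deliver 1→0: ·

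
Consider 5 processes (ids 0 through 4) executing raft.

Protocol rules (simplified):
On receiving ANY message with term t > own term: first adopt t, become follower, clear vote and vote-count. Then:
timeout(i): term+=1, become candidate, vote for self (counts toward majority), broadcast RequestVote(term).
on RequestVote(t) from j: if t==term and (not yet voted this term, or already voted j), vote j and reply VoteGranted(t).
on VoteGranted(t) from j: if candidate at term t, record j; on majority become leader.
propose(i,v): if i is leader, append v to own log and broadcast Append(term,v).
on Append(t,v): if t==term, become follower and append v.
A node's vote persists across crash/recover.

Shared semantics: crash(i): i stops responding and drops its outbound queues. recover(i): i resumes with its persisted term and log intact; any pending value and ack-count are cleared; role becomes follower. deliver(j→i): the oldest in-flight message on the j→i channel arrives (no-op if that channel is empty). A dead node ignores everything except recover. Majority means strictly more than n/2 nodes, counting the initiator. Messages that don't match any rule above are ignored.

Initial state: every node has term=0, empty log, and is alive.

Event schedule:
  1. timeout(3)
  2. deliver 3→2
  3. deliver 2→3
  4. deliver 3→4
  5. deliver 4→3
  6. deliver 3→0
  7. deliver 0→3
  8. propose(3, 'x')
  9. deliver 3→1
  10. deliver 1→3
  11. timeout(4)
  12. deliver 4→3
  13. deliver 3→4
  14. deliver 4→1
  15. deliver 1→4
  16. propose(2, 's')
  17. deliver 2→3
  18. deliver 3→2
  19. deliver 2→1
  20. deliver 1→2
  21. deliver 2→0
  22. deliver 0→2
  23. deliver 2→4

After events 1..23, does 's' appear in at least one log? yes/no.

e1 timeout(3): 3[cand,t=1,-]
e2 deliver 3→2: 2[foll,t=1,-]
e3 deliver 2→3: ·
e4 deliver 3→4: 4[foll,t=1,-]
e5 deliver 4→3: 3[lead,t=1,-]
e6 deliver 3→0: 0[foll,t=1,-]
e7 deliver 0→3: ·
e8 propose(3,'x'): 3[lead,t=1,x]
e9 deliver 3→1: 1[foll,t=1,-]
e10 deliver 1→3: ·
e11 timeout(4): 4[cand,t=2,-]
e12 deliver 4→3: 3[foll,t=2,x]
e13 deliver 3→4: ·
e14 deliver 4→1: 1[foll,t=2,-]
e15 deliver 1→4: ·
e16 propose(2,'s'): ·
e17 deliver 2→3: ·
e18 deliver 3→2: 2[foll,t=1,x]
e19 deliver 2→1: ·
e20 deliver 1→2: ·
e21 deliver 2→0: ·
e22 deliver 0→2: ·
e23 deliver 2→4: ·

no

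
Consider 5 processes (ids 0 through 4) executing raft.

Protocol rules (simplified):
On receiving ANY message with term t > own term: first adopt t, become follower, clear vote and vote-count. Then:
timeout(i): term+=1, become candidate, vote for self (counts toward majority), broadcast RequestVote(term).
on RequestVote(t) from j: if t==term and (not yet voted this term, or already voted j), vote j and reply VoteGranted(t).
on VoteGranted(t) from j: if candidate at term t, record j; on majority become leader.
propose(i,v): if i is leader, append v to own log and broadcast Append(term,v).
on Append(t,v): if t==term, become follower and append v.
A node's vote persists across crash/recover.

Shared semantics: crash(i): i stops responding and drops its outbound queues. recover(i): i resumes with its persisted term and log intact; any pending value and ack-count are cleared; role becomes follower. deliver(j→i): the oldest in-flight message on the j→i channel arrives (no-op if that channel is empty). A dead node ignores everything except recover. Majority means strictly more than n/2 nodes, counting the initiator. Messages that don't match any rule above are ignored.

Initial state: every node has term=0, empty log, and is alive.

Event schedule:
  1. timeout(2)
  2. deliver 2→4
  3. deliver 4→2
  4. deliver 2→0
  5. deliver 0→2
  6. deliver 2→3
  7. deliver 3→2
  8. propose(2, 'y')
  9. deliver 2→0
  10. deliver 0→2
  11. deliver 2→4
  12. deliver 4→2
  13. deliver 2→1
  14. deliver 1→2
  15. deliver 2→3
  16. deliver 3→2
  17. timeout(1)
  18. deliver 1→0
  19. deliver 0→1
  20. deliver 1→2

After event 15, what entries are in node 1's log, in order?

1. timeout(2):  <2:cand t1 ->
2. deliver 2→4:  <4:foll t1 ->
3. deliver 4→2:  nop
4. deliver 2→0:  <0:foll t1 ->
5. deliver 0→2:  <2:lead t1 ->
6. deliver 2→3:  <3:foll t1 ->
7. deliver 3→2:  nop
8. propose(2,'y'):  <2:lead t1 y>
9. deliver 2→0:  <0:foll t1 y>
10. deliver 0→2:  nop
11. deliver 2→4:  <4:foll t1 y>
12. deliver 4→2:  nop
13. deliver 2→1:  <1:foll t1 ->
14. deliver 1→2:  nop
15. deliver 2→3:  <3:foll t1 y>

empty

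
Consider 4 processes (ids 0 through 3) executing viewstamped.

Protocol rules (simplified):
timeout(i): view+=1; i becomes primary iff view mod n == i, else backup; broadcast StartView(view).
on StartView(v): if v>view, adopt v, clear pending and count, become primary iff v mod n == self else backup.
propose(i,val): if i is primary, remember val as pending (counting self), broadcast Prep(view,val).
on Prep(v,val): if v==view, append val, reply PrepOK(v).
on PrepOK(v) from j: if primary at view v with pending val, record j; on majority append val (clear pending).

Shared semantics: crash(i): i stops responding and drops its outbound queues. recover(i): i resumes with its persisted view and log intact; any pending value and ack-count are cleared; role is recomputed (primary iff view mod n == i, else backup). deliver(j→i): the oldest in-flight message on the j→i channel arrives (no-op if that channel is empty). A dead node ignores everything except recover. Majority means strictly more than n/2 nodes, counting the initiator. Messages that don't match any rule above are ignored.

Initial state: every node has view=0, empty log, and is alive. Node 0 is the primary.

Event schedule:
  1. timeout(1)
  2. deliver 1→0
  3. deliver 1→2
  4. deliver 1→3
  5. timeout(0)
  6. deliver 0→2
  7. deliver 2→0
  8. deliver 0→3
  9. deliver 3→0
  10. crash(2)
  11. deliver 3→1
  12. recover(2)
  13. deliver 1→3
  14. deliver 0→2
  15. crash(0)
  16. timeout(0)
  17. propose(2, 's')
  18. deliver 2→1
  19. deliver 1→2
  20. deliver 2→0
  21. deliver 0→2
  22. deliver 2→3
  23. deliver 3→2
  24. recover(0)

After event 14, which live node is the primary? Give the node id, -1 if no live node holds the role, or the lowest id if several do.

1

1. timeout(1):  <1:prim v1 ->
2. deliver 1→0:  <0:back v1 ->
3. deliver 1→2:  <2:back v1 ->
4. deliver 1→3:  <3:back v1 ->
5. timeout(0):  <0:back v2 ->
6. deliver 0→2:  <2:prim v2 ->
7. deliver 2→0:  nop
8. deliver 0→3:  <3:back v2 ->
9. deliver 3→0:  nop
10. crash(2):  <2:✗prim v2 ->
11. deliver 3→1:  nop
12. recover(2):  <2:prim v2 ->
13. deliver 1→3:  nop
14. deliver 0→2:  nop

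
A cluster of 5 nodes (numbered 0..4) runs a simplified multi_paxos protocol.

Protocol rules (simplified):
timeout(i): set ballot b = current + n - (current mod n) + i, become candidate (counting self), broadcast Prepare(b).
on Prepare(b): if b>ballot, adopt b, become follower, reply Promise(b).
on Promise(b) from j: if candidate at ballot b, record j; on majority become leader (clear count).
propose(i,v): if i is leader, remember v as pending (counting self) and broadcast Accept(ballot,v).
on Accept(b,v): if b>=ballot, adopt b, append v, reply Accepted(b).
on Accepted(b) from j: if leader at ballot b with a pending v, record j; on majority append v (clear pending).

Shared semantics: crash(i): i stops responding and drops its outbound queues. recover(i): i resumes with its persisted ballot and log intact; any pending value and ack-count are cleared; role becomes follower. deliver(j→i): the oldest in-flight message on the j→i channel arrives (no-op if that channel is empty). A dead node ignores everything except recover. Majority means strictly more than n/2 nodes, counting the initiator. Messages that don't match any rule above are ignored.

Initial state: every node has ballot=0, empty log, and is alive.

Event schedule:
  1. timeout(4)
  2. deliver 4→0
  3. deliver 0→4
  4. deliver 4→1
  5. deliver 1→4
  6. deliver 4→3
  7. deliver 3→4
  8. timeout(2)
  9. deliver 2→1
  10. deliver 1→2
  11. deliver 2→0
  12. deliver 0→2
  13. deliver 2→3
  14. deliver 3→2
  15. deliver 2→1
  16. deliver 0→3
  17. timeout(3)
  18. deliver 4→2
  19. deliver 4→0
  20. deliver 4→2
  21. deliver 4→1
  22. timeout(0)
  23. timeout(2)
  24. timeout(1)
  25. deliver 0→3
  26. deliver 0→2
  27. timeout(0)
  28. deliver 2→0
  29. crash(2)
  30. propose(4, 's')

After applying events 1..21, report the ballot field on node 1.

step 1 timeout(4): 4={cand,b=9,log=-}
step 2 deliver 4→0: 0={foll,b=9,log=-}
step 3 deliver 0→4: —
step 4 deliver 4→1: 1={foll,b=9,log=-}
step 5 deliver 1→4: 4={lead,b=9,log=-}
step 6 deliver 4→3: 3={foll,b=9,log=-}
step 7 deliver 3→4: —
step 8 timeout(2): 2={cand,b=7,log=-}
step 9 deliver 2→1: —
step 10 deliver 1→2: —
step 11 deliver 2→0: —
step 12 deliver 0→2: —
step 13 deliver 2→3: —
step 14 deliver 3→2: —
step 15 deliver 2→1: —
step 16 deliver 0→3: —
step 17 timeout(3): 3={cand,b=13,log=-}
step 18 deliver 4→2: 2={foll,b=9,log=-}
step 19 deliver 4→0: —
step 20 deliver 4→2: —
step 21 deliver 4→1: —

9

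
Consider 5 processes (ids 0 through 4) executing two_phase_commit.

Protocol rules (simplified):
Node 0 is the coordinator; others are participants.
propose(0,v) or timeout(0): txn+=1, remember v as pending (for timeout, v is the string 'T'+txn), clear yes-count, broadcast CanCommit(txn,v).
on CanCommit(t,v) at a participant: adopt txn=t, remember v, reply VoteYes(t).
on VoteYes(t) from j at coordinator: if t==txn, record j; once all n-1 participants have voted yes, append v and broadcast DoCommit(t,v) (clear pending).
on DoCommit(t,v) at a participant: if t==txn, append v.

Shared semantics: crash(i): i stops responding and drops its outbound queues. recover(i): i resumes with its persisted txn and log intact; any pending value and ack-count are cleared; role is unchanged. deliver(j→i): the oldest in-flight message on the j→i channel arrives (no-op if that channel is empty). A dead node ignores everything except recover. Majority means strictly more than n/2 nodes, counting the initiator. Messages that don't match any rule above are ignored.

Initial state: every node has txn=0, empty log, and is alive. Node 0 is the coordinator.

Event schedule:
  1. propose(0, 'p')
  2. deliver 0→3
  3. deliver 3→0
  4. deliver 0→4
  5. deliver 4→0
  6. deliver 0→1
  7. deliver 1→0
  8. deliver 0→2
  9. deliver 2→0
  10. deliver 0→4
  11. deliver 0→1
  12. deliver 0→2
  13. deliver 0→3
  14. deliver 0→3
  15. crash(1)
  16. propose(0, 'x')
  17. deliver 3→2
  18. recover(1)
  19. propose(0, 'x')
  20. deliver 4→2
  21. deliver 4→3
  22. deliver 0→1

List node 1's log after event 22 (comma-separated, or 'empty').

p

step 1 propose(0,'p'): 0={coor,t=1,log=-}
step 2 deliver 0→3: 3={part,t=1,log=-}
step 3 deliver 3→0: —
step 4 deliver 0→4: 4={part,t=1,log=-}
step 5 deliver 4→0: —
step 6 deliver 0→1: 1={part,t=1,log=-}
step 7 deliver 1→0: —
step 8 deliver 0→2: 2={part,t=1,log=-}
step 9 deliver 2→0: 0={coor,t=1,log=p}
step 10 deliver 0→4: 4={part,t=1,log=p}
step 11 deliver 0→1: 1={part,t=1,log=p}
step 12 deliver 0→2: 2={part,t=1,log=p}
step 13 deliver 0→3: 3={part,t=1,log=p}
step 14 deliver 0→3: —
step 15 crash(1): 1={✗part,t=1,log=p}
step 16 propose(0,'x'): 0={coor,t=2,log=p}
step 17 deliver 3→2: —
step 18 recover(1): 1={part,t=1,log=p}
step 19 propose(0,'x'): 0={coor,t=3,log=p}
step 20 deliver 4→2: —
step 21 deliver 4→3: —
step 22 deliver 0→1: 1={part,t=2,log=p}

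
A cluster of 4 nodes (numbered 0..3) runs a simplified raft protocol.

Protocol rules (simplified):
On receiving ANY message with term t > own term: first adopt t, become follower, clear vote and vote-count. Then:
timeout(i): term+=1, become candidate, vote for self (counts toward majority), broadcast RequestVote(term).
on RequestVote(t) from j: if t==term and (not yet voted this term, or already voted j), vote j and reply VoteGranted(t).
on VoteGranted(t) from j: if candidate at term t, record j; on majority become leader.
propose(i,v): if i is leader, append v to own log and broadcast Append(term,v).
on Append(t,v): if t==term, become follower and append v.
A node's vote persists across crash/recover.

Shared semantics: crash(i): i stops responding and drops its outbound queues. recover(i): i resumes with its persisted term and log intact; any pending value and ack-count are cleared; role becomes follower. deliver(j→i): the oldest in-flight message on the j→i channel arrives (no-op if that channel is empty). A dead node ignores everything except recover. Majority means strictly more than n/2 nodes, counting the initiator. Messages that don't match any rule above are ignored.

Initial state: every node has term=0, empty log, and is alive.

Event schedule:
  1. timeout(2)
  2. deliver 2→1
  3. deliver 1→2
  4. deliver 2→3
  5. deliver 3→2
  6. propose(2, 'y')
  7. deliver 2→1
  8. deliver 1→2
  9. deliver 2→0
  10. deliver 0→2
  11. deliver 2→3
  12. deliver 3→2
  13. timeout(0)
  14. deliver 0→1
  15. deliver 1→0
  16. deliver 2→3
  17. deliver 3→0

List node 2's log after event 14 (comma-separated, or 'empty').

y

step 1 timeout(2): 2={cand,t=1,log=-}
step 2 deliver 2→1: 1={foll,t=1,log=-}
step 3 deliver 1→2: —
step 4 deliver 2→3: 3={foll,t=1,log=-}
step 5 deliver 3→2: 2={lead,t=1,log=-}
step 6 propose(2,'y'): 2={lead,t=1,log=y}
step 7 deliver 2→1: 1={foll,t=1,log=y}
step 8 deliver 1→2: —
step 9 deliver 2→0: 0={foll,t=1,log=-}
step 10 deliver 0→2: —
step 11 deliver 2→3: 3={foll,t=1,log=y}
step 12 deliver 3→2: —
step 13 timeout(0): 0={cand,t=2,log=-}
step 14 deliver 0→1: 1={foll,t=2,log=y}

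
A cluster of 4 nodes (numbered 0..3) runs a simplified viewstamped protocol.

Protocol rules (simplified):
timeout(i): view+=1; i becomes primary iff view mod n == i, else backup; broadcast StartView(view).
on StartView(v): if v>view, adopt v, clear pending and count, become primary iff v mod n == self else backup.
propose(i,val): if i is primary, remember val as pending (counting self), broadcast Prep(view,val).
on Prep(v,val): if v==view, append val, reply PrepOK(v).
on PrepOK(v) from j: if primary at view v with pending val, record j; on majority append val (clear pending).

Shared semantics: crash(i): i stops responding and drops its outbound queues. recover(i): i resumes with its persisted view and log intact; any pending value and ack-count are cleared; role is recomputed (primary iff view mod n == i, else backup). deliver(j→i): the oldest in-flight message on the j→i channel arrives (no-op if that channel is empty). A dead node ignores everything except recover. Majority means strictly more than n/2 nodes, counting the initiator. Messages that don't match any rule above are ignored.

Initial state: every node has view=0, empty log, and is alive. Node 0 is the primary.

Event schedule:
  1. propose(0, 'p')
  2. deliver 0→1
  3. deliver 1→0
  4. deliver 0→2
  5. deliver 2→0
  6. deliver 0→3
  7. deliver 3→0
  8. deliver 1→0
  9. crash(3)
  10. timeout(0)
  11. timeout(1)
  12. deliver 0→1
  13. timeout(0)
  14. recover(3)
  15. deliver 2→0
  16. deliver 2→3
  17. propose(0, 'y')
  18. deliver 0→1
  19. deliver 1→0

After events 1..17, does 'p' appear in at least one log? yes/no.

1. propose(0,'p'):  nop
2. deliver 0→1:  <1:back v0 p>
3. deliver 1→0:  nop
4. deliver 0→2:  <2:back v0 p>
5. deliver 2→0:  <0:prim v0 p>
6. deliver 0→3:  <3:back v0 p>
7. deliver 3→0:  nop
8. deliver 1→0:  nop
9. crash(3):  <3:✗back v0 p>
10. timeout(0):  <0:back v1 p>
11. timeout(1):  <1:prim v1 p>
12. deliver 0→1:  nop
13. timeout(0):  <0:back v2 p>
14. recover(3):  <3:back v0 p>
15. deliver 2→0:  nop
16. deliver 2→3:  nop
17. propose(0,'y'):  nop

yes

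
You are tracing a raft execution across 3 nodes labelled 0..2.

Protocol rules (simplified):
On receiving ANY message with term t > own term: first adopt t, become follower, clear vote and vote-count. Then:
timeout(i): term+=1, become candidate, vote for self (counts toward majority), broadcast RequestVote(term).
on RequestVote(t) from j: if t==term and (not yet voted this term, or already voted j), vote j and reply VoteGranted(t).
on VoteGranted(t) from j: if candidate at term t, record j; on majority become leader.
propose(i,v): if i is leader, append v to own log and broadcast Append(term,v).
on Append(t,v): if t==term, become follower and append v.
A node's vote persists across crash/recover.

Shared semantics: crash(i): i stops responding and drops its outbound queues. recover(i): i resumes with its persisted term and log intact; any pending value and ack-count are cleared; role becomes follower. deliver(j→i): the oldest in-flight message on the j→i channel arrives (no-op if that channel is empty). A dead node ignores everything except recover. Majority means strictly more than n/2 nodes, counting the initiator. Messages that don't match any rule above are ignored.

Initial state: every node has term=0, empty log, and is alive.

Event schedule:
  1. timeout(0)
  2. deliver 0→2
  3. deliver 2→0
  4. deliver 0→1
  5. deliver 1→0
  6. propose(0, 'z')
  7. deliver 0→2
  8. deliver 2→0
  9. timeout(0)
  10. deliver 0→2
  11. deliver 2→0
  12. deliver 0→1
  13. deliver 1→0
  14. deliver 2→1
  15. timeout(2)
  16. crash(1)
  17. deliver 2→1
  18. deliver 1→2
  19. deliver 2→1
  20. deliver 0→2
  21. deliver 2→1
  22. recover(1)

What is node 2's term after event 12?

after 1 — timeout(0): n0:cand/t1/[-]
after 2 — deliver 0→2: n2:foll/t1/[-]
after 3 — deliver 2→0: n0:lead/t1/[-]
after 4 — deliver 0→1: n1:foll/t1/[-]
after 5 — deliver 1→0: ·
after 6 — propose(0,'z'): n0:lead/t1/[z]
after 7 — deliver 0→2: n2:foll/t1/[z]
after 8 — deliver 2→0: ·
after 9 — timeout(0): n0:cand/t2/[z]
after 10 — deliver 0→2: n2:foll/t2/[z]
after 11 — deliver 2→0: n0:lead/t2/[z]
after 12 — deliver 0→1: n1:foll/t1/[z]

2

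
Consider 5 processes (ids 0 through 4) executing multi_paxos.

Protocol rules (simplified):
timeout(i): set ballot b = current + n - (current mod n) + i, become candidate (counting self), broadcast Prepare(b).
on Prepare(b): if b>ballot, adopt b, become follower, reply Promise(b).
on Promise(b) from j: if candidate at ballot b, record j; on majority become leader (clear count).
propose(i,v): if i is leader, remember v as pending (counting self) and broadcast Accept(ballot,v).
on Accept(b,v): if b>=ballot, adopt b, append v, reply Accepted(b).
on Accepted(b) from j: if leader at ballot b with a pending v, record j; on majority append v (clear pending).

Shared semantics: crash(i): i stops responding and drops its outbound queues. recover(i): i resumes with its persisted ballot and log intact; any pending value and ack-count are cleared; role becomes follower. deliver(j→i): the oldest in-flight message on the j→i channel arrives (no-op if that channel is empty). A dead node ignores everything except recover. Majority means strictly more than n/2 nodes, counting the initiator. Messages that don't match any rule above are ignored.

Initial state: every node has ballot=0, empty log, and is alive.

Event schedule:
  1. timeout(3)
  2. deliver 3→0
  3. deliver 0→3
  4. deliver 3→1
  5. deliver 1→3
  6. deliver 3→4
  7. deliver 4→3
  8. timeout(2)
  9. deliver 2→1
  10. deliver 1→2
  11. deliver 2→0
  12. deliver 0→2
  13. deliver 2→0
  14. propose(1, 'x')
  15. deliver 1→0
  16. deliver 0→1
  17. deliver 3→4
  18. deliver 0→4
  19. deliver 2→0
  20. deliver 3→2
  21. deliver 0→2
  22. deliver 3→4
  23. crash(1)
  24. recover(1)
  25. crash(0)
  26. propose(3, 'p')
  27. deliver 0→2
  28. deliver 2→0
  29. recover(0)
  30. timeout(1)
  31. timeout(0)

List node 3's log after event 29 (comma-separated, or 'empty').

empty

e1 timeout(3): 3[cand,b=8,-]
e2 deliver 3→0: 0[foll,b=8,-]
e3 deliver 0→3: ·
e4 deliver 3→1: 1[foll,b=8,-]
e5 deliver 1→3: 3[lead,b=8,-]
e6 deliver 3→4: 4[foll,b=8,-]
e7 deliver 4→3: ·
e8 timeout(2): 2[cand,b=7,-]
e9 deliver 2→1: ·
e10 deliver 1→2: ·
e11 deliver 2→0: ·
e12 deliver 0→2: ·
e13 deliver 2→0: ·
e14 propose(1,'x'): ·
e15 deliver 1→0: ·
e16 deliver 0→1: ·
e17 deliver 3→4: ·
e18 deliver 0→4: ·
e19 deliver 2→0: ·
e20 deliver 3→2: 2[foll,b=8,-]
e21 deliver 0→2: ·
e22 deliver 3→4: ·
e23 crash(1): 1[✗foll,b=8,-]
e24 recover(1): 1[foll,b=8,-]
e25 crash(0): 0[✗foll,b=8,-]
e26 propose(3,'p'): ·
e27 deliver 0→2: ·
e28 deliver 2→0: ·
e29 recover(0): 0[foll,b=8,-]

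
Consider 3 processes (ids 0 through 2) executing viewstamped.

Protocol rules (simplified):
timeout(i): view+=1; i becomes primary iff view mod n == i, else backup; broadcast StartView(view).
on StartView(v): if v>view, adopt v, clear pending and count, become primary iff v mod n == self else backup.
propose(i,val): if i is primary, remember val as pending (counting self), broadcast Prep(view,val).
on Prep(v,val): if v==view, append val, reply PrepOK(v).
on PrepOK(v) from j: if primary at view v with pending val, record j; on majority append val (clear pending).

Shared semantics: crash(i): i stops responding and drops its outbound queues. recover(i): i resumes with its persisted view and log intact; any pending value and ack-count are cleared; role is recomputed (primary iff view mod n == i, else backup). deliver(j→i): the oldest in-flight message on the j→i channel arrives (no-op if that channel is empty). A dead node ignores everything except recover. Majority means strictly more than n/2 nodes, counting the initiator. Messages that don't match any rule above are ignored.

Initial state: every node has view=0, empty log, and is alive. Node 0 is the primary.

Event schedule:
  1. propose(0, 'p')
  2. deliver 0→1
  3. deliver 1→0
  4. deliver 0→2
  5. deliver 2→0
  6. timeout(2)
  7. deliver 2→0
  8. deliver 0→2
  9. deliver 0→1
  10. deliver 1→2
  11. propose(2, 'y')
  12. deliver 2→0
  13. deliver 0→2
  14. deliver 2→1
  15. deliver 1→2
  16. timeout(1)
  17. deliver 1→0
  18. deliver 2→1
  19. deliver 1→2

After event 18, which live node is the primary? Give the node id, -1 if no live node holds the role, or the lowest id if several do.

e1 propose(0,'p'): ·
e2 deliver 0→1: 1[back,v=0,p]
e3 deliver 1→0: 0[prim,v=0,p]
e4 deliver 0→2: 2[back,v=0,p]
e5 deliver 2→0: ·
e6 timeout(2): 2[back,v=1,p]
e7 deliver 2→0: 0[back,v=1,p]
e8 deliver 0→2: ·
e9 deliver 0→1: ·
e10 deliver 1→2: ·
e11 propose(2,'y'): ·
e12 deliver 2→0: ·
e13 deliver 0→2: ·
e14 deliver 2→1: 1[prim,v=1,p]
e15 deliver 1→2: ·
e16 timeout(1): 1[back,v=2,p]
e17 deliver 1→0: 0[back,v=2,p]
e18 deliver 2→1: ·

-1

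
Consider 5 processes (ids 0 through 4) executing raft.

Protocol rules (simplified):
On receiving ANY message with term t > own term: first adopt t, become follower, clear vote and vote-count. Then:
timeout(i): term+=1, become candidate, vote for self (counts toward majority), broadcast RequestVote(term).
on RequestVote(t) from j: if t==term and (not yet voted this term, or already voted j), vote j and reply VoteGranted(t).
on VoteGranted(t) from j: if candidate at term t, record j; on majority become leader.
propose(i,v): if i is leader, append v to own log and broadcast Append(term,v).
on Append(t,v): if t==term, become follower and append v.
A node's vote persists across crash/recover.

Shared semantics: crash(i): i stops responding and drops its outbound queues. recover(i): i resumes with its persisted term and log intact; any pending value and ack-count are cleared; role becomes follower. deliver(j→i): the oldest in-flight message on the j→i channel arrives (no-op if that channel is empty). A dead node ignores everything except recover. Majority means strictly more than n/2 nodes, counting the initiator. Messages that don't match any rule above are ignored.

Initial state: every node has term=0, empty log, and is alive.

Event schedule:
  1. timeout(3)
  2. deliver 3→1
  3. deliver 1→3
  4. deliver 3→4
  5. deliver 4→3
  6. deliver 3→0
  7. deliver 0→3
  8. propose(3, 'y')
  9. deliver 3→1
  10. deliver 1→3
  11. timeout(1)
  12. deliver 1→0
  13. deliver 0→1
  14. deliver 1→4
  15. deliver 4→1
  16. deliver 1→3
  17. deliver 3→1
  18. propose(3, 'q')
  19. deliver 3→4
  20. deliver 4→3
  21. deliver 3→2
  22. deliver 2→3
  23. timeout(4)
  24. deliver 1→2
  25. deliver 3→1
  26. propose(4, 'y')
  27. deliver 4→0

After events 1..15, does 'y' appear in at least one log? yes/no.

yes

1. timeout(3):  <3:cand t1 ->
2. deliver 3→1:  <1:foll t1 ->
3. deliver 1→3:  nop
4. deliver 3→4:  <4:foll t1 ->
5. deliver 4→3:  <3:lead t1 ->
6. deliver 3→0:  <0:foll t1 ->
7. deliver 0→3:  nop
8. propose(3,'y'):  <3:lead t1 y>
9. deliver 3→1:  <1:foll t1 y>
10. deliver 1→3:  nop
11. timeout(1):  <1:cand t2 y>
12. deliver 1→0:  <0:foll t2 ->
13. deliver 0→1:  nop
14. deliver 1→4:  <4:foll t2 ->
15. deliver 4→1:  <1:lead t2 y>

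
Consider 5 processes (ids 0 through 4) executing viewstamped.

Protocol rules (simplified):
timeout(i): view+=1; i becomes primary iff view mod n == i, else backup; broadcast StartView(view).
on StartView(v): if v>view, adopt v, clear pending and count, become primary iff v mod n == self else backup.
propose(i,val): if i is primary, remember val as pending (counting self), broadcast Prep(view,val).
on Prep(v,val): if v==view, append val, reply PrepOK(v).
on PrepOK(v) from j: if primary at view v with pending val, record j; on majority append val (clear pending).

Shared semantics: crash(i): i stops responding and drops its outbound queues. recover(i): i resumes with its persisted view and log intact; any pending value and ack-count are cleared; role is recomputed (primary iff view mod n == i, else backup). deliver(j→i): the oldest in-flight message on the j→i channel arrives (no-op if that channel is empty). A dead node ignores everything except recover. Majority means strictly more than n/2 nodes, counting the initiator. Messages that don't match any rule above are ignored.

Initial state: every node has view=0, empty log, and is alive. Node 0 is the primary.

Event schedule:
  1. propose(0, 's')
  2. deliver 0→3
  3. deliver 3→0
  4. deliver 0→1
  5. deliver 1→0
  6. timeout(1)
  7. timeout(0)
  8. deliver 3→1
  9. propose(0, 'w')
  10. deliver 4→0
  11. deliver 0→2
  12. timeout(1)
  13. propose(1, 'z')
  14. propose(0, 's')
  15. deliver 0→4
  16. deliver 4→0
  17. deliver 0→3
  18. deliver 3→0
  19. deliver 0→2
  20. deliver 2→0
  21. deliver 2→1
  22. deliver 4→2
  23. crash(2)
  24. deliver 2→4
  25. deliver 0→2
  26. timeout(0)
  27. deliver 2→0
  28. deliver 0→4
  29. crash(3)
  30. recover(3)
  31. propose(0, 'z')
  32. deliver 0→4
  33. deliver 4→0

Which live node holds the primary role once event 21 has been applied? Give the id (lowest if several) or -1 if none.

-1

[1] propose(0,'s') → ∅
[2] deliver 0→3 → N3(back v0 [s])
[3] deliver 3→0 → ∅
[4] deliver 0→1 → N1(back v0 [s])
[5] deliver 1→0 → N0(prim v0 [s])
[6] timeout(1) → N1(prim v1 [s])
[7] timeout(0) → N0(back v1 [s])
[8] deliver 3→1 → ∅
[9] propose(0,'w') → ∅
[10] deliver 4→0 → ∅
[11] deliver 0→2 → N2(back v0 [s])
[12] timeout(1) → N1(back v2 [s])
[13] propose(1,'z') → ∅
[14] propose(0,'s') → ∅
[15] deliver 0→4 → N4(back v0 [s])
[16] deliver 4→0 → ∅
[17] deliver 0→3 → N3(back v1 [s])
[18] deliver 3→0 → ∅
[19] deliver 0→2 → N2(back v1 [s])
[20] deliver 2→0 → ∅
[21] deliver 2→1 → ∅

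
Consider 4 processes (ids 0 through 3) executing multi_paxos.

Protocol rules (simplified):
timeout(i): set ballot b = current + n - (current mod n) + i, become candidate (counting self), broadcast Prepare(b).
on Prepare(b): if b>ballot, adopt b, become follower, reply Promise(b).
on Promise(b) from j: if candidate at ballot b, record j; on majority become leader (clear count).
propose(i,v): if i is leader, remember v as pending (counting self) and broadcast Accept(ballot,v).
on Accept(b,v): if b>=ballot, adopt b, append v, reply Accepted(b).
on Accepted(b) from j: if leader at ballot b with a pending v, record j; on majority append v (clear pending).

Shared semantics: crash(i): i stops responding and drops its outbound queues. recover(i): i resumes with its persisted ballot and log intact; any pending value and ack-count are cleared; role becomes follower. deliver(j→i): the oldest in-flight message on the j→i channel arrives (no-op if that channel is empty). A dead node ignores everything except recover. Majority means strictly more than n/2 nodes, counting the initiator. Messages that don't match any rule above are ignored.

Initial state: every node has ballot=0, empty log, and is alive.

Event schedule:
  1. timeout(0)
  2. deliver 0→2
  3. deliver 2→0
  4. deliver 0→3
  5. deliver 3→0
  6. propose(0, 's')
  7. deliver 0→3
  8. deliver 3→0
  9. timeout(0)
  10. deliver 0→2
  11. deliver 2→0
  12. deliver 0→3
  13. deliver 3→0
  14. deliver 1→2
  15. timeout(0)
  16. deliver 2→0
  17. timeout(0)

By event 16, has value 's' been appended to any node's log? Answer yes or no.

yes

e1 timeout(0): 0[cand,b=4,-]
e2 deliver 0→2: 2[foll,b=4,-]
e3 deliver 2→0: ·
e4 deliver 0→3: 3[foll,b=4,-]
e5 deliver 3→0: 0[lead,b=4,-]
e6 propose(0,'s'): ·
e7 deliver 0→3: 3[foll,b=4,s]
e8 deliver 3→0: ·
e9 timeout(0): 0[cand,b=8,-]
e10 deliver 0→2: 2[foll,b=4,s]
e11 deliver 2→0: ·
e12 deliver 0→3: 3[foll,b=8,s]
e13 deliver 3→0: ·
e14 deliver 1→2: ·
e15 timeout(0): 0[cand,b=12,-]
e16 deliver 2→0: ·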